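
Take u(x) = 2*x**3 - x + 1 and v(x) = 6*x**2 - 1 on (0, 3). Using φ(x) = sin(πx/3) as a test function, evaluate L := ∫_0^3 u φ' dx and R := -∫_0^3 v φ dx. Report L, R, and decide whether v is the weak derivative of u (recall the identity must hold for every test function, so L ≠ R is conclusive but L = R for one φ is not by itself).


LHS = -156/π + 648/π^3, RHS = -156/π + 648/π^3. Yes, v = u' weakly.

u(x) = 2*x**3 - x + 1, classical derivative u'(x) = 6*x**2 - 1.
φ(x) = sin(πx/3), so φ'(x) = π*cos(π*x/3)/3.
Note φ(0) = φ(3) = 0, so the boundary term u·φ vanishes.
LHS = ∫_0^3 u(x) φ'(x) dx = ∫_0^3 (2*π*x^3*cos(π*x/3)/3 - π*x*cos(π*x/3)/3 + π*cos(π*x/3)/3) dx. Term by term:
  ∫_0^3 π*cos(π*x/3)/3 dx = 0;  ∫_0^3 -π*x*cos(π*x/3)/3 dx = 6/π;  ∫_0^3 2*π*x^3*cos(π*x/3)/3 dx = -162/π + 648/π^3.
Sum: 0 + 6/π + -162/π + 648/π^3 = -156/π + 648/π^3.
So LHS = -156/π + 648/π^3.
∫_0^3 v(x) φ(x) dx = ∫_0^3 (6*x^2*sin(π*x/3) - sin(π*x/3)) dx. Term by term:
  ∫_0^3 -sin(π*x/3) dx = -6/π;  ∫_0^3 6*x^2*sin(π*x/3) dx = -648/π^3 + 162/π.
Sum: -6/π + -648/π^3 + 162/π = -648/π^3 + 156/π.
So RHS = -∫_0^3 v(x) φ(x) dx = -156/π + 648/π^3.
LHS = RHS, so the identity holds for this test φ.
Moreover u is smooth here and v(x) = u'(x) = 6*x**2 - 1 pointwise, so the identity holds for every test function. Hence v is the weak derivative of u.


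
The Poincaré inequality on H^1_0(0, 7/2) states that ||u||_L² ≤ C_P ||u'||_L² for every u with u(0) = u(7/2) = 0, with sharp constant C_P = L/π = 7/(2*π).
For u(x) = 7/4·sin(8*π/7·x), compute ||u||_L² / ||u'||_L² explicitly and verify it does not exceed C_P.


||u||_L² / ||u'||_L² = 7/(8*π) < C_P = 7/(2*π).

u(x) = 7/4·sin(8*π/7·x), so u'(x) = 2*π*cos(8*π*x/7).
Writing u(x) = A·sin(kπx/L) with A = 7/4 and k = 4, use ∫_0^L sin²(kπx/L) dx = L/2 and ∫_0^L cos²(kπx/L) dx = L/2.
u² = 49/16·sin²(8*π/7·x) and (u')² = 4*π^2·cos²(8*π/7·x), and each of sin², cos² integrates to L/2 = 7/4 over (0, 7/2).
∫_0^7/2 u² dx = 343/64, so ||u||_L² = 7*sqrt(7)/8.
∫_0^7/2 (u')² dx = 7*π^2, so ||u'||_L² = sqrt(7)*π.
Ratio ||u||_L² / ||u'||_L² = 7/(8*π).
Sharp Poincaré constant on H^1_0(0, 7/2) is C_P = L/π = 7/(2*π), achieved by sin(2*π/7·x).
This is the k = 4 harmonic; the ratio L/(kπ) is strictly less than C_P = L/π, consistent with the sharp inequality ||u||_L² ≤ C_P ||u'||_L².


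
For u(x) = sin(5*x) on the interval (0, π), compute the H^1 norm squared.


||u||_{H^1(0,π)}^2 = 13*π

u'(x) = 5*cos(5*x).
Expand u² and (u')² and integrate term by term on (0, π), using: for integers n ≥ 1, ∫_0^π sin²(nx) dx = ∫_0^π cos²(nx) dx = π/2; for n ≠ n', ∫_0^π sin(nx)sin(n'x) dx = ∫_0^π cos(nx)cos(n'x) dx = 0; and by product-to-sum, ∫_0^π sin(nx)cos(n'x) dx = ½∫_0^π [sin((n+n')x) + sin((n−n')x)] dx, which is 0 when n+n' is even and 2n/(n²−n'²) when n+n' is odd (it need not vanish on (0, π)).
  u² squared terms: (1)²·∫sin(5x)² dx = 1·π/2 = π/2.
  So ∫_0^π u² dx = π/2.
  (u')² squared terms: (5)²·∫cos(5x)² dx = 25·π/2 = 25*π/2.
  So ∫_0^π (u')² dx = 25*π/2.
||u||_{H^1}^2 = (π/2) + (25*π/2) = 13*π.


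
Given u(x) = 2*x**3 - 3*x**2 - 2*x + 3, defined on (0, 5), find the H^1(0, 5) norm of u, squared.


||u||_{H^1}^2 = 612140/21

The H^1 norm (squared) on an interval (0, L) is
  ||u||_{H^1}^2 = ∫_0^L u(x)^2 dx + ∫_0^L u'(x)^2 dx.
Compute u'(x) = 6*x**2 - 6*x - 2.
Then u(x)^2 = 4*x**6 - 12*x**5 + x**4 + 24*x**3 - 14*x**2 - 12*x + 9 and u'(x)^2 = 36*x**4 - 72*x**3 + 12*x**2 + 24*x + 4.
Integrate each monomial from 0 to 5 using ∫_0^5 c·x^n dx = c·5^(n+1)/(n+1):
  ∫_0^5 u(x)^2 dx = ∫_0^5 (4*x^6 - 12*x^5 + x^4 + 24*x^3 - 14*x^2 - 12*x + 9) dx. Term by term:
    ∫_0^5 4*x^6 dx = 312500/7;  ∫_0^5 -12*x^5 dx = -31250;  ∫_0^5 x^4 dx = 625;
    ∫_0^5 24*x^3 dx = 3750;  ∫_0^5 -14*x^2 dx = -1750/3;  ∫_0^5 -12*x dx = -150;
    ∫_0^5 9 dx = 45.
  Sum: 312500/7 − 31250 + 625 + 3750 − 1750/3 − 150 + 45 = 358670/21.
  ∫_0^5 u'(x)^2 dx = ∫_0^5 (36*x^4 - 72*x^3 + 12*x^2 + 24*x + 4) dx. Term by term:
    ∫_0^5 36*x^4 dx = 22500;  ∫_0^5 -72*x^3 dx = -11250;  ∫_0^5 12*x^2 dx = 500;
    ∫_0^5 24*x dx = 300;  ∫_0^5 4 dx = 20.
  Sum: 22500 − 11250 + 500 + 300 + 20 = 12070.
Adding: ||u||_{H^1}^2 = 358670/21 + 12070 = 612140/21.


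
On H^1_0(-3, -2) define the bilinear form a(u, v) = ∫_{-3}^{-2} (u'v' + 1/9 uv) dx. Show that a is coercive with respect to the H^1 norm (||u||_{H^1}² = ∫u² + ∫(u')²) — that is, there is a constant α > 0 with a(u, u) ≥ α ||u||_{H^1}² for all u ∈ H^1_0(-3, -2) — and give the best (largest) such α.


α = (1/9 + π^2)/(1 + π^2)

Coercivity of a(·,·) on H^1_0(-3, -2) means a(u, u) ≥ α ||u||_{H^1}² for every u ∈ H^1_0.
The interval has length L = 1, and Poincaré/coercivity depend only on L. Here a(u, u) = ∫(u')² + (1/9)·∫u².
Here 0 < c = 1/9 < 1. The condition a(u,u) ≥ α||u||_{H^1}² reads (1−α)∫(u')² ≥ (α−c)∫u². Any admissible α is ≤ 1 (rapidly oscillating u have ∫u²/∫(u')² → 0), and α = 1 would force 0 ≥ (1−c)∫u², impossible since c < 1; so 1−α > 0. By the sharp Poincaré inequality on H^1_0 of an interval of length L, ∫(u')² ≥ (π/L)²∫u² with equality for the first sine mode sin(π(x−x₀)/L) (x₀ the left endpoint), so the inequality holds for all u iff (1−α)(π/L)² ≥ α − c, i.e. α ≤ ((π/L)² + c)/((π/L)² + 1) = (1 + c(L/π)²)/(1 + (L/π)²). With (π/L)² = π^2 and c = 1/9, the largest admissible constant is α = ((π/L)² + c)/((π/L)² + 1).
Simplifying, α = (1/9 + π^2)/(1 + π^2).


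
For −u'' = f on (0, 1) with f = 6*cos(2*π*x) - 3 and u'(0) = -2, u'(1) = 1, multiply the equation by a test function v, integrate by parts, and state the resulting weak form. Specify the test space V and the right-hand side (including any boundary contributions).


V = H^1(0, 1) (v unrestricted at boundary; u is determined up to an additive constant); weak form: ∫_0^1 u'v' dx = ∫_0^1 (6*cos(2*π*x) - 3) v dx + v(1) + 2·v(0) for all v ∈ V.

Multiply both sides by a test function v and integrate from 0 to 1:
  ∫_0^1 −u''(x) v(x) dx = ∫_0^1 f(x) v(x) dx.
Integrate the LHS by parts once:
  ∫_0^1 −u'' v dx = −[u'(x) v(x)]_0^1 + ∫_0^1 u'(x) v'(x) dx.
Thus ∫_0^1 u'(x) v'(x) dx = ∫_0^1 f(x) v(x) dx + [u'(x) v(x)]_0^1.
Choose V so that boundary terms are either known or forced to vanish.
u has inhomogeneous Neumann u'(0) = -2, u'(1) = 1. [u' v]_0^1 = (1)·v(1) − (-2)·v(0) = v(1) + 2·v(0). Take V = H^1(0, 1); boundary term becomes part of RHS.
Weak formulation: find u (satisfying any essential BC) such that ∫_0^1 u'(x) v'(x) dx = ∫_0^1 f v dx + v(1) + 2·v(0) for all v ∈ V (Neumann data are natural BCs: they enter the RHS as boundary terms).
Substituting f(x) = 6*cos(2*π*x) - 3, the right-hand side is ∫_0^1 (6*cos(2*π*x) - 3) v dx + v(1) + 2·v(0).
Compatibility check (pure Neumann): taking v ≡ 1 ∈ V gives 0 = ∫_0^1 f dx + (1) − (-2), i.e. ∫_0^1 f dx must equal u'(0) − u'(1) = -3. Indeed ∫_0^1 (6*cos(2*π*x) - 3) dx = -3, so the data are compatible. The solution is then unique only up to an additive constant (fix it e.g. by requiring ∫_0^1 u dx = 0).


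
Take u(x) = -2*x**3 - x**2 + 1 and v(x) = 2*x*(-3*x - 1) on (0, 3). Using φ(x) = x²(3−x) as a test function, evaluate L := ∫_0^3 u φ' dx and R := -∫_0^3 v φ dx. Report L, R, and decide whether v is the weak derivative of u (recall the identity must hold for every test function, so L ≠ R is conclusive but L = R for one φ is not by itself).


LHS = 1701/10, RHS = 1701/10. Yes, v = u' weakly.

u(x) = -2*x**3 - x**2 + 1, classical derivative u'(x) = -6*x**2 - 2*x.
φ(x) = x²(3−x), so φ'(x) = 3*x*(2 - x).
Note φ(0) = φ(3) = 0, so the boundary term u·φ vanishes.
LHS = ∫_0^3 u(x) φ'(x) dx = ∫_0^3 (6*x^5 - 9*x^4 - 6*x^3 - 3*x^2 + 6*x) dx. Term by term:
  ∫_0^3 6*x^5 dx = 729;  ∫_0^3 -9*x^4 dx = -2187/5;  ∫_0^3 -6*x^3 dx = -243/2;
  ∫_0^3 -3*x^2 dx = -27;  ∫_0^3 6*x dx = 27.
Sum: 729 − 2187/5 − 243/2 − 27 + 27 = 1701/10.
So LHS = 1701/10.
∫_0^3 v(x) φ(x) dx = ∫_0^3 (6*x^5 - 16*x^4 - 6*x^3) dx. Term by term:
  ∫_0^3 6*x^5 dx = 729;  ∫_0^3 -16*x^4 dx = -3888/5;  ∫_0^3 -6*x^3 dx = -243/2.
Sum: 729 − 3888/5 − 243/2 = -1701/10.
So RHS = -∫_0^3 v(x) φ(x) dx = 1701/10.
LHS = RHS, so the identity holds for this test φ.
Moreover u is smooth here and v(x) = u'(x) = -6*x**2 - 2*x pointwise, so the identity holds for every test function. Hence v is the weak derivative of u.


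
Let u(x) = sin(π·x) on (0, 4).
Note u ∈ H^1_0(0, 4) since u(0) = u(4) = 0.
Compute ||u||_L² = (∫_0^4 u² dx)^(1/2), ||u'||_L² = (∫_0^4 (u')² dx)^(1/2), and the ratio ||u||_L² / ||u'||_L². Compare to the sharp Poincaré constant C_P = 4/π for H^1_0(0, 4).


||u||_L² / ||u'||_L² = 1/π < C_P = 4/π.

u(x) = sin(π·x), so u'(x) = π*cos(π*x).
Writing u(x) = A·sin(kπx/L) with A = 1 and k = 4, use ∫_0^L sin²(kπx/L) dx = L/2 and ∫_0^L cos²(kπx/L) dx = L/2.
u² = 1·sin²(π·x) and (u')² = π^2·cos²(π·x), and each of sin², cos² integrates to L/2 = 2 over (0, 4).
∫_0^4 u² dx = 2, so ||u||_L² = sqrt(2).
∫_0^4 (u')² dx = 2*π^2, so ||u'||_L² = sqrt(2)*π.
Ratio ||u||_L² / ||u'||_L² = 1/π.
Sharp Poincaré constant on H^1_0(0, 4) is C_P = L/π = 4/π, achieved by sin(π/4·x).
This is the k = 4 harmonic; the ratio L/(kπ) is strictly less than C_P = L/π, consistent with the sharp inequality ||u||_L² ≤ C_P ||u'||_L².


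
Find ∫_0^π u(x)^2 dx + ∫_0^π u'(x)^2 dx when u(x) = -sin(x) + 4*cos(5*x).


||u||_{H^1(0,π)}^2 = 209*π

u'(x) = -20*sin(5*x) - cos(x).
Expand u² and (u')² and integrate term by term on (0, π), using: for integers n ≥ 1, ∫_0^π sin²(nx) dx = ∫_0^π cos²(nx) dx = π/2; for n ≠ n', ∫_0^π sin(nx)sin(n'x) dx = ∫_0^π cos(nx)cos(n'x) dx = 0; and by product-to-sum, ∫_0^π sin(nx)cos(n'x) dx = ½∫_0^π [sin((n+n')x) + sin((n−n')x)] dx, which is 0 when n+n' is even and 2n/(n²−n'²) when n+n' is odd (it need not vanish on (0, π)).
  u² squared terms: (-1)²·∫sin(x)² dx = 1·π/2 = π/2;  (4)²·∫cos(5x)² dx = 16·π/2 = 8*π.
  u² cross terms: 2·(-1)·(4)·∫sin(x)·cos(5x) dx = -8·(0) = 0.
  So ∫_0^π u² dx = π/2 + 8*π + 0 = 17*π/2.
  (u')² squared terms: (-1)²·∫cos(x)² dx = 1·π/2 = π/2;  (-20)²·∫sin(5x)² dx = 400·π/2 = 200*π.
  (u')² cross terms: 2·(-1)·(-20)·∫cos(x)·sin(5x) dx = 40·(0) = 0.
  So ∫_0^π (u')² dx = π/2 + 200*π + 0 = 401*π/2.
||u||_{H^1}^2 = (17*π/2) + (401*π/2) = 209*π.


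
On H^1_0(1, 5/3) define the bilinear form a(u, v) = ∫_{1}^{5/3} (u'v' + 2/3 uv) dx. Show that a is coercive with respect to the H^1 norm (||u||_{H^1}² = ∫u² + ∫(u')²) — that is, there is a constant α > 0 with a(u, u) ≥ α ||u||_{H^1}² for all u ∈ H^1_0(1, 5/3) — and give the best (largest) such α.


α = (8 + 27*π^2)/(3*(4 + 9*π^2))

Coercivity of a(·,·) on H^1_0(1, 5/3) means a(u, u) ≥ α ||u||_{H^1}² for every u ∈ H^1_0.
The interval has length L = 2/3, and Poincaré/coercivity depend only on L. Here a(u, u) = ∫(u')² + (2/3)·∫u².
Here 0 < c = 2/3 < 1. The condition a(u,u) ≥ α||u||_{H^1}² reads (1−α)∫(u')² ≥ (α−c)∫u². Any admissible α is ≤ 1 (rapidly oscillating u have ∫u²/∫(u')² → 0), and α = 1 would force 0 ≥ (1−c)∫u², impossible since c < 1; so 1−α > 0. By the sharp Poincaré inequality on H^1_0 of an interval of length L, ∫(u')² ≥ (π/L)²∫u² with equality for the first sine mode sin(π(x−x₀)/L) (x₀ the left endpoint), so the inequality holds for all u iff (1−α)(π/L)² ≥ α − c, i.e. α ≤ ((π/L)² + c)/((π/L)² + 1) = (1 + c(L/π)²)/(1 + (L/π)²). With (π/L)² = 9*π^2/4 and c = 2/3, the largest admissible constant is α = ((π/L)² + c)/((π/L)² + 1).
Simplifying, α = (8 + 27*π^2)/(3*(4 + 9*π^2)).


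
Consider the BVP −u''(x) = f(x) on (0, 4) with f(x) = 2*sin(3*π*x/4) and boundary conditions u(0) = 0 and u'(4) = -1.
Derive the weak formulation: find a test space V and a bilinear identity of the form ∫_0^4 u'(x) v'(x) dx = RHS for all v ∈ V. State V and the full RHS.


V = {v ∈ H^1(0, 4) : v(0) = 0} (test functions vanish at x = 0 where u is specified); weak form: ∫_0^4 u'v' dx = ∫_0^4 (2*sin(3*π*x/4)) v dx − v(4) for all v ∈ V.

Multiply both sides by a test function v and integrate from 0 to 4:
  ∫_0^4 −u''(x) v(x) dx = ∫_0^4 f(x) v(x) dx.
Integrate the LHS by parts once:
  ∫_0^4 −u'' v dx = −[u'(x) v(x)]_0^4 + ∫_0^4 u'(x) v'(x) dx.
Thus ∫_0^4 u'(x) v'(x) dx = ∫_0^4 f(x) v(x) dx + [u'(x) v(x)]_0^4.
Choose V so that boundary terms are either known or forced to vanish.
Mixed BC: u(0) = 0 (Dirichlet) and u'(4) = -1 (Neumann). Define V = {v ∈ H^1(0, 4) : v(0) = 0}. Then [u' v]_0^4 = u'(4)·v(4) − u'(0)·0 = − v(4).
Weak formulation: find u (satisfying any essential BC) such that ∫_0^4 u'(x) v'(x) dx = ∫_0^4 f v dx − v(4) for all v ∈ V (Dirichlet at 0 absorbed into V; Neumann datum at x = 4 contributes the boundary term).
Substituting f(x) = 2*sin(3*π*x/4), the right-hand side is ∫_0^4 (2*sin(3*π*x/4)) v dx − v(4).


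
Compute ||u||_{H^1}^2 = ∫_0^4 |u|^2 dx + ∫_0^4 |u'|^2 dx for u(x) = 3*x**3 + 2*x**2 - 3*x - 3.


||u||_{H^1}^2 = 4705688/105

The H^1 norm (squared) on an interval (0, L) is
  ||u||_{H^1}^2 = ∫_0^L u(x)^2 dx + ∫_0^L u'(x)^2 dx.
Compute u'(x) = 9*x**2 + 4*x - 3.
Then u(x)^2 = 9*x**6 + 12*x**5 - 14*x**4 - 30*x**3 - 3*x**2 + 18*x + 9 and u'(x)^2 = 81*x**4 + 72*x**3 - 38*x**2 - 24*x + 9.
Integrate each monomial from 0 to 4 using ∫_0^4 c·x^n dx = c·4^(n+1)/(n+1):
  ∫_0^4 u(x)^2 dx = ∫_0^4 (9*x^6 + 12*x^5 - 14*x^4 - 30*x^3 - 3*x^2 + 18*x + 9) dx. Term by term:
    ∫_0^4 9*x^6 dx = 147456/7;  ∫_0^4 12*x^5 dx = 8192;  ∫_0^4 -14*x^4 dx = -14336/5;
    ∫_0^4 -30*x^3 dx = -1920;  ∫_0^4 -3*x^2 dx = -64;  ∫_0^4 18*x dx = 144;
    ∫_0^4 9 dx = 36.
  Sum: 147456/7 + 8192 − 14336/5 − 1920 − 64 + 144 + 36 = 860508/35.
  ∫_0^4 u'(x)^2 dx = ∫_0^4 (81*x^4 + 72*x^3 - 38*x^2 - 24*x + 9) dx. Term by term:
    ∫_0^4 81*x^4 dx = 82944/5;  ∫_0^4 72*x^3 dx = 4608;  ∫_0^4 -38*x^2 dx = -2432/3;
    ∫_0^4 -24*x dx = -192;  ∫_0^4 9 dx = 36.
  Sum: 82944/5 + 4608 − 2432/3 − 192 + 36 = 303452/15.
Adding: ||u||_{H^1}^2 = 860508/35 + 303452/15 = 4705688/105.


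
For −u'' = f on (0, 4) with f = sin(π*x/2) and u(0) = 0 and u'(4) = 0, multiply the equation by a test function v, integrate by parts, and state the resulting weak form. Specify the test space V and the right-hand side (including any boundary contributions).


V = {v ∈ H^1(0, 4) : v(0) = 0} (test functions vanish at x = 0 where u is specified); weak form: ∫_0^4 u'v' dx = ∫_0^4 (sin(π*x/2)) v dx for all v ∈ V.

Multiply both sides by a test function v and integrate from 0 to 4:
  ∫_0^4 −u''(x) v(x) dx = ∫_0^4 f(x) v(x) dx.
Integrate the LHS by parts once:
  ∫_0^4 −u'' v dx = −[u'(x) v(x)]_0^4 + ∫_0^4 u'(x) v'(x) dx.
Thus ∫_0^4 u'(x) v'(x) dx = ∫_0^4 f(x) v(x) dx + [u'(x) v(x)]_0^4.
Choose V so that boundary terms are either known or forced to vanish.
Mixed BC: u(0) = 0 (Dirichlet) and u'(4) = 0 (Neumann). Define V = {v ∈ H^1(0, 4) : v(0) = 0}. Then [u' v]_0^4 = u'(4)·v(4) − u'(0)·0 = 0.
Weak formulation: find u (satisfying any essential BC) such that ∫_0^4 u'(x) v'(x) dx = ∫_0^4 f v dx for all v ∈ V (Dirichlet at 0 absorbed into V; the Neumann datum at x = 4 is zero, so no boundary term remains).
Substituting f(x) = sin(π*x/2), the right-hand side is ∫_0^4 (sin(π*x/2)) v dx.


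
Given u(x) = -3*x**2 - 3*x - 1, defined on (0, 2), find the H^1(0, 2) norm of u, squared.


||u||_{H^1}^2 = 1848/5

The H^1 norm (squared) on an interval (0, L) is
  ||u||_{H^1}^2 = ∫_0^L u(x)^2 dx + ∫_0^L u'(x)^2 dx.
Compute u'(x) = -6*x - 3.
Then u(x)^2 = 9*x**4 + 18*x**3 + 15*x**2 + 6*x + 1 and u'(x)^2 = 36*x**2 + 36*x + 9.
Integrate each monomial from 0 to 2 using ∫_0^2 c·x^n dx = c·2^(n+1)/(n+1):
  ∫_0^2 u(x)^2 dx = ∫_0^2 (9*x^4 + 18*x^3 + 15*x^2 + 6*x + 1) dx. Term by term:
    ∫_0^2 9*x^4 dx = 288/5;  ∫_0^2 18*x^3 dx = 72;  ∫_0^2 15*x^2 dx = 40;
    ∫_0^2 6*x dx = 12;  ∫_0^2 1 dx = 2.
  Sum: 288/5 + 72 + 40 + 12 + 2 = 918/5.
  ∫_0^2 u'(x)^2 dx = ∫_0^2 (36*x^2 + 36*x + 9) dx. Term by term:
    ∫_0^2 36*x^2 dx = 96;  ∫_0^2 36*x dx = 72;  ∫_0^2 9 dx = 18.
  Sum: 96 + 72 + 18 = 186.
Adding: ||u||_{H^1}^2 = 918/5 + 186 = 1848/5.


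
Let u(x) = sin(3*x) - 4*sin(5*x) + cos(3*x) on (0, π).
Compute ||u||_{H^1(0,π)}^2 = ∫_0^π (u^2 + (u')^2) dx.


||u||_{H^1(0,π)}^2 = 218*π

u'(x) = -3*sin(3*x) + 3*cos(3*x) - 20*cos(5*x).
Expand u² and (u')² and integrate term by term on (0, π), using: for integers n ≥ 1, ∫_0^π sin²(nx) dx = ∫_0^π cos²(nx) dx = π/2; for n ≠ n', ∫_0^π sin(nx)sin(n'x) dx = ∫_0^π cos(nx)cos(n'x) dx = 0; and by product-to-sum, ∫_0^π sin(nx)cos(n'x) dx = ½∫_0^π [sin((n+n')x) + sin((n−n')x)] dx, which is 0 when n+n' is even and 2n/(n²−n'²) when n+n' is odd (it need not vanish on (0, π)).
  u² squared terms: (-4)²·∫sin(5x)² dx = 16·π/2 = 8*π;  (1)²·∫cos(3x)² dx = 1·π/2 = π/2;  (1)²·∫sin(3x)² dx = 1·π/2 = π/2.
  u² cross terms: 2·(-4)·(1)·∫sin(5x)·cos(3x) dx = -8·(0) = 0;  2·(-4)·(1)·∫sin(5x)·sin(3x) dx = -8·(0) = 0;  2·(1)·(1)·∫cos(3x)·sin(3x) dx = 2·(0) = 0.
  So ∫_0^π u² dx = 8*π + π/2 + π/2 + 0 + 0 + 0 = 9*π.
  (u')² squared terms: (-20)²·∫cos(5x)² dx = 400·π/2 = 200*π;  (-3)²·∫sin(3x)² dx = 9·π/2 = 9*π/2;  (3)²·∫cos(3x)² dx = 9·π/2 = 9*π/2.
  (u')² cross terms: 2·(-20)·(-3)·∫cos(5x)·sin(3x) dx = 120·(0) = 0;  2·(-20)·(3)·∫cos(5x)·cos(3x) dx = -120·(0) = 0;  2·(-3)·(3)·∫sin(3x)·cos(3x) dx = -18·(0) = 0.
  So ∫_0^π (u')² dx = 200*π + 9*π/2 + 9*π/2 + 0 + 0 + 0 = 209*π.
||u||_{H^1}^2 = (9*π) + (209*π) = 218*π.


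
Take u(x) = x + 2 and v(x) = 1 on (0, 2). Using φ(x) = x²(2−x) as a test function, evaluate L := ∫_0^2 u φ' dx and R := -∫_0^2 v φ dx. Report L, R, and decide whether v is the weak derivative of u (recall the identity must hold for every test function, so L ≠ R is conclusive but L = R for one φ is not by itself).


LHS = -4/3, RHS = -4/3. Yes, v = u' weakly.

u(x) = x + 2, classical derivative u'(x) = 1.
φ(x) = x²(2−x), so φ'(x) = x*(4 - 3*x).
Note φ(0) = φ(2) = 0, so the boundary term u·φ vanishes.
LHS = ∫_0^2 u(x) φ'(x) dx = ∫_0^2 (-3*x^3 - 2*x^2 + 8*x) dx. Term by term:
  ∫_0^2 -3*x^3 dx = -12;  ∫_0^2 -2*x^2 dx = -16/3;  ∫_0^2 8*x dx = 16.
Sum: -12 − 16/3 + 16 = -4/3.
So LHS = -4/3.
∫_0^2 v(x) φ(x) dx = ∫_0^2 (-x^3 + 2*x^2) dx. Term by term:
  ∫_0^2 -x^3 dx = -4;  ∫_0^2 2*x^2 dx = 16/3.
Sum: -4 + 16/3 = 4/3.
So RHS = -∫_0^2 v(x) φ(x) dx = -4/3.
LHS = RHS, so the identity holds for this test φ.
Moreover u is smooth here and v(x) = u'(x) = 1 pointwise, so the identity holds for every test function. Hence v is the weak derivative of u.


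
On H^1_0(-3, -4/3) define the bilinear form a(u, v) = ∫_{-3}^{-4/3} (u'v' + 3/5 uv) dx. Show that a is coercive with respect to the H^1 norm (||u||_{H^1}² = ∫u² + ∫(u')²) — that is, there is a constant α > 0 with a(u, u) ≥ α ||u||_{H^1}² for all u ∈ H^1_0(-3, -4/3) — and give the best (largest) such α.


α = 3*(5 + 3*π^2)/(25 + 9*π^2)

Coercivity of a(·,·) on H^1_0(-3, -4/3) means a(u, u) ≥ α ||u||_{H^1}² for every u ∈ H^1_0.
The interval has length L = 5/3, and Poincaré/coercivity depend only on L. Here a(u, u) = ∫(u')² + (3/5)·∫u².
Here 0 < c = 3/5 < 1. The condition a(u,u) ≥ α||u||_{H^1}² reads (1−α)∫(u')² ≥ (α−c)∫u². Any admissible α is ≤ 1 (rapidly oscillating u have ∫u²/∫(u')² → 0), and α = 1 would force 0 ≥ (1−c)∫u², impossible since c < 1; so 1−α > 0. By the sharp Poincaré inequality on H^1_0 of an interval of length L, ∫(u')² ≥ (π/L)²∫u² with equality for the first sine mode sin(π(x−x₀)/L) (x₀ the left endpoint), so the inequality holds for all u iff (1−α)(π/L)² ≥ α − c, i.e. α ≤ ((π/L)² + c)/((π/L)² + 1) = (1 + c(L/π)²)/(1 + (L/π)²). With (π/L)² = 9*π^2/25 and c = 3/5, the largest admissible constant is α = ((π/L)² + c)/((π/L)² + 1).
Simplifying, α = 3*(5 + 3*π^2)/(25 + 9*π^2).


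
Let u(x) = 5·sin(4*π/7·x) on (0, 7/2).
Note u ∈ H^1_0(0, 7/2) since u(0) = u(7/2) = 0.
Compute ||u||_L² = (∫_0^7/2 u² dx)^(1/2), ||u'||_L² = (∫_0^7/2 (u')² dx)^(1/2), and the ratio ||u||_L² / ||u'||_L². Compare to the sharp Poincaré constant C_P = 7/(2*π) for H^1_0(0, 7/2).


||u||_L² / ||u'||_L² = 7/(4*π) < C_P = 7/(2*π).

u(x) = 5·sin(4*π/7·x), so u'(x) = 20*π*cos(4*π*x/7)/7.
Writing u(x) = A·sin(kπx/L) with A = 5 and k = 2, use ∫_0^L sin²(kπx/L) dx = L/2 and ∫_0^L cos²(kπx/L) dx = L/2.
u² = 25·sin²(4*π/7·x) and (u')² = 400*π^2/49·cos²(4*π/7·x), and each of sin², cos² integrates to L/2 = 7/4 over (0, 7/2).
∫_0^7/2 u² dx = 175/4, so ||u||_L² = 5*sqrt(7)/2.
∫_0^7/2 (u')² dx = 100*π^2/7, so ||u'||_L² = 10*sqrt(7)*π/7.
Ratio ||u||_L² / ||u'||_L² = 7/(4*π).
Sharp Poincaré constant on H^1_0(0, 7/2) is C_P = L/π = 7/(2*π), achieved by sin(2*π/7·x).
This is the k = 2 harmonic; the ratio L/(kπ) is strictly less than C_P = L/π, consistent with the sharp inequality ||u||_L² ≤ C_P ||u'||_L².


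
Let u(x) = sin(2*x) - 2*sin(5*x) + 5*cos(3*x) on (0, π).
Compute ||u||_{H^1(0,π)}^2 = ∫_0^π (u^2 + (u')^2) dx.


||u||_{H^1(0,π)}^2 = -80 + 359*π/2

u'(x) = -15*sin(3*x) + 2*cos(2*x) - 10*cos(5*x).
Expand u² and (u')² and integrate term by term on (0, π), using: for integers n ≥ 1, ∫_0^π sin²(nx) dx = ∫_0^π cos²(nx) dx = π/2; for n ≠ n', ∫_0^π sin(nx)sin(n'x) dx = ∫_0^π cos(nx)cos(n'x) dx = 0; and by product-to-sum, ∫_0^π sin(nx)cos(n'x) dx = ½∫_0^π [sin((n+n')x) + sin((n−n')x)] dx, which is 0 when n+n' is even and 2n/(n²−n'²) when n+n' is odd (it need not vanish on (0, π)).
  u² squared terms: (-2)²·∫sin(5x)² dx = 4·π/2 = 2*π;  (5)²·∫cos(3x)² dx = 25·π/2 = 25*π/2;  (1)²·∫sin(2x)² dx = 1·π/2 = π/2.
  u² cross terms: 2·(-2)·(5)·∫sin(5x)·cos(3x) dx = -20·(0) = 0;  2·(-2)·(1)·∫sin(5x)·sin(2x) dx = -4·(0) = 0;  2·(5)·(1)·∫cos(3x)·sin(2x) dx = 10·(-4/5) = -8.
  So ∫_0^π u² dx = 2*π + 25*π/2 + π/2 + 0 + 0 − 8 = -8 + 15*π.
  (u')² squared terms: (-15)²·∫sin(3x)² dx = 225·π/2 = 225*π/2;  (-10)²·∫cos(5x)² dx = 100·π/2 = 50*π;  (2)²·∫cos(2x)² dx = 4·π/2 = 2*π.
  (u')² cross terms: 2·(-15)·(-10)·∫sin(3x)·cos(5x) dx = 300·(0) = 0;  2·(-15)·(2)·∫sin(3x)·cos(2x) dx = -60·(6/5) = -72;  2·(-10)·(2)·∫cos(5x)·cos(2x) dx = -40·(0) = 0.
  So ∫_0^π (u')² dx = 225*π/2 + 50*π + 2*π + 0 − 72 + 0 = -72 + 329*π/2.
||u||_{H^1}^2 = (-8 + 15*π) + (-72 + 329*π/2) = -80 + 359*π/2.


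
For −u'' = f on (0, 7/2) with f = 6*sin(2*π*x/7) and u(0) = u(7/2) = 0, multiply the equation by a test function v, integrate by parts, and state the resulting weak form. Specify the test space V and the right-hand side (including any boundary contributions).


V = H^1_0(0, 7/2) (so v(0) = v(7/2) = 0); weak form: ∫_0^7/2 u'v' dx = ∫_0^7/2 (6*sin(2*π*x/7)) v dx for all v ∈ V.

Multiply both sides by a test function v and integrate from 0 to 7/2:
  ∫_0^7/2 −u''(x) v(x) dx = ∫_0^7/2 f(x) v(x) dx.
Integrate the LHS by parts once:
  ∫_0^7/2 −u'' v dx = −[u'(x) v(x)]_0^7/2 + ∫_0^7/2 u'(x) v'(x) dx.
Thus ∫_0^7/2 u'(x) v'(x) dx = ∫_0^7/2 f(x) v(x) dx + [u'(x) v(x)]_0^7/2.
Choose V so that boundary terms are either known or forced to vanish.
u is Dirichlet: u(0) = u(7/2) = 0. Let V = H^1_0(0, 7/2); then v(0) = v(7/2) = 0, and [u' v]_0^7/2 = 0.
Weak formulation: find u (satisfying any essential BC) such that ∫_0^7/2 u'(x) v'(x) dx = ∫_0^7/2 f v dx for all v ∈ V.
Substituting f(x) = 6*sin(2*π*x/7), the right-hand side is ∫_0^7/2 (6*sin(2*π*x/7)) v dx.


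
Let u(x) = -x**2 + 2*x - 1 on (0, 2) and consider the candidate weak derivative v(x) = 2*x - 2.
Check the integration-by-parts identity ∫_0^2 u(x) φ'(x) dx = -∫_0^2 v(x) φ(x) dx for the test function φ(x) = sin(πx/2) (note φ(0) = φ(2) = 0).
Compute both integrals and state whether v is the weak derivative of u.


LHS = 0, RHS = 0. No, v is not the weak derivative of u.

u(x) = -x**2 + 2*x - 1, classical derivative u'(x) = 2 - 2*x.
φ(x) = sin(πx/2), so φ'(x) = π*cos(π*x/2)/2.
Note φ(0) = φ(2) = 0, so the boundary term u·φ vanishes.
LHS = ∫_0^2 u(x) φ'(x) dx = ∫_0^2 (-π*x^2*cos(π*x/2)/2 + π*x*cos(π*x/2) - π*cos(π*x/2)/2) dx. Term by term:
  ∫_0^2 -π*cos(π*x/2)/2 dx = 0;  ∫_0^2 π*x*cos(π*x/2) dx = -8/π;  ∫_0^2 -π*x^2*cos(π*x/2)/2 dx = 8/π.
Sum: 0 − 8/π + 8/π = 0.
So LHS = 0.
∫_0^2 v(x) φ(x) dx = ∫_0^2 (2*x*sin(π*x/2) - 2*sin(π*x/2)) dx. Term by term:
  ∫_0^2 -2*sin(π*x/2) dx = -8/π;  ∫_0^2 2*x*sin(π*x/2) dx = 8/π.
Sum: -8/π + 8/π = 0.
So RHS = -∫_0^2 v(x) φ(x) dx = 0.
LHS = RHS, so the identity holds for this particular φ. But this is necessary, not sufficient: a weak derivative must satisfy the identity for EVERY test function in C_c^∞(0, 2).
Here u is smooth, so its weak derivative equals its classical derivative u'(x) = 2 - 2*x. Since v(x) = 2*x - 2 ≠ u'(x), v is NOT the weak derivative of u — the agreement for this single φ is a coincidence (the difference v − u' happens to be L²-orthogonal to this φ).


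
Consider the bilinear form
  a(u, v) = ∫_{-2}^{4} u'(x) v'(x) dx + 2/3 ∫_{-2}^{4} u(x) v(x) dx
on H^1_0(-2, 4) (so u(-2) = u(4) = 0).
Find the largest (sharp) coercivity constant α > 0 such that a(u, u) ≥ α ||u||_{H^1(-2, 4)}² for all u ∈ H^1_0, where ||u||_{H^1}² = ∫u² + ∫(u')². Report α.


α = (π^2 + 24)/(π^2 + 36)

Coercivity of a(·,·) on H^1_0(-2, 4) means a(u, u) ≥ α ||u||_{H^1}² for every u ∈ H^1_0.
The interval has length L = 6, and Poincaré/coercivity depend only on L. Here a(u, u) = ∫(u')² + (2/3)·∫u².
Here 0 < c = 2/3 < 1. The condition a(u,u) ≥ α||u||_{H^1}² reads (1−α)∫(u')² ≥ (α−c)∫u². Any admissible α is ≤ 1 (rapidly oscillating u have ∫u²/∫(u')² → 0), and α = 1 would force 0 ≥ (1−c)∫u², impossible since c < 1; so 1−α > 0. By the sharp Poincaré inequality on H^1_0 of an interval of length L, ∫(u')² ≥ (π/L)²∫u² with equality for the first sine mode sin(π(x−x₀)/L) (x₀ the left endpoint), so the inequality holds for all u iff (1−α)(π/L)² ≥ α − c, i.e. α ≤ ((π/L)² + c)/((π/L)² + 1) = (1 + c(L/π)²)/(1 + (L/π)²). With (π/L)² = π^2/36 and c = 2/3, the largest admissible constant is α = ((π/L)² + c)/((π/L)² + 1).
Simplifying, α = (π^2 + 24)/(π^2 + 36).


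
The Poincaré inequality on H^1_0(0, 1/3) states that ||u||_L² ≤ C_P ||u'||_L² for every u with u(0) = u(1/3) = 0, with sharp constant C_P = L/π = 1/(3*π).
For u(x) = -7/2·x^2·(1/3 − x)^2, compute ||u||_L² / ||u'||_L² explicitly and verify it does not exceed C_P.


||u||_L² / ||u'||_L² = sqrt(3)/18 < C_P = 1/(3*π).

u(x) = -7/2·x^2·(1/3 − x)^2, so u'(x) = 7*x*(-18*x^2 + 9*x - 1)/9.
u(x) = -7/2·x^2·(1/3 − x)^2 vanishes at x = 0 and x = 1/3, so u ∈ H^1_0(0, 1/3). Differentiate via the product rule and integrate the resulting polynomials term by term.
  ∫_0^1/3 u² dx = ∫_0^1/3 (49*x^8/4 - 49*x^7/3 + 49*x^6/6 - 49*x^5/27 + 49*x^4/324) dx. Term by term:
    ∫_0^1/3 49*x^8/4 dx = 49/708588;  ∫_0^1/3 -49*x^7/3 dx = -49/157464;  ∫_0^1/3 49*x^6/6 dx = 7/13122;
    ∫_0^1/3 -49*x^5/27 dx = -49/118098;  ∫_0^1/3 49*x^4/324 dx = 49/393660.
  Sum: 49/708588 − 49/157464 + 7/13122 − 49/118098 + 49/393660 = 7/7085880.
  ∫_0^1/3 (u')² dx = ∫_0^1/3 (196*x^6 - 196*x^5 + 637*x^4/9 - 98*x^3/9 + 49*x^2/81) dx. Term by term:
    ∫_0^1/3 196*x^6 dx = 28/2187;  ∫_0^1/3 -196*x^5 dx = -98/2187;  ∫_0^1/3 637*x^4/9 dx = 637/10935;
    ∫_0^1/3 -98*x^3/9 dx = -49/1458;  ∫_0^1/3 49*x^2/81 dx = 49/6561.
  Sum: 28/2187 − 98/2187 + 637/10935 − 49/1458 + 49/6561 = 7/65610.
∫_0^1/3 u² dx = 7/7085880, so ||u||_L² = sqrt(210)/14580.
∫_0^1/3 (u')² dx = 7/65610, so ||u'||_L² = sqrt(70)/810.
Ratio ||u||_L² / ||u'||_L² = sqrt(3)/18.
Sharp Poincaré constant on H^1_0(0, 1/3) is C_P = L/π = 1/(3*π), achieved by sin(3*π·x).
A polynomial bump cannot attain the sharp Poincaré constant (only the first sine eigenfunction does), so the ratio is strictly less than C_P, consistent with ||u||_L² ≤ C_P ||u'||_L².


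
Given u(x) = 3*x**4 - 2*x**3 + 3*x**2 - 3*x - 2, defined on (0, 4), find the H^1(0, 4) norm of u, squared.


||u||_{H^1}^2 = 16232092/35

The H^1 norm (squared) on an interval (0, L) is
  ||u||_{H^1}^2 = ∫_0^L u(x)^2 dx + ∫_0^L u'(x)^2 dx.
Compute u'(x) = 12*x**3 - 6*x**2 + 6*x - 3.
Then u(x)^2 = 9*x**8 - 12*x**7 + 22*x**6 - 30*x**5 + 9*x**4 - 10*x**3 - 3*x**2 + 12*x + 4 and u'(x)^2 = 144*x**6 - 144*x**5 + 180*x**4 - 144*x**3 + 72*x**2 - 36*x + 9.
Integrate each monomial from 0 to 4 using ∫_0^4 c·x^n dx = c·4^(n+1)/(n+1):
  ∫_0^4 u(x)^2 dx = ∫_0^4 (9*x^8 - 12*x^7 + 22*x^6 - 30*x^5 + 9*x^4 - 10*x^3 - 3*x^2 + 12*x + 4) dx. Term by term:
    ∫_0^4 9*x^8 dx = 262144;  ∫_0^4 -12*x^7 dx = -98304;  ∫_0^4 22*x^6 dx = 360448/7;
    ∫_0^4 -30*x^5 dx = -20480;  ∫_0^4 9*x^4 dx = 9216/5;  ∫_0^4 -10*x^3 dx = -640;
    ∫_0^4 -3*x^2 dx = -64;  ∫_0^4 12*x dx = 96;  ∫_0^4 4 dx = 16.
  Sum: 262144 − 98304 + 360448/7 − 20480 + 9216/5 − 640 − 64 + 96 + 16 = 6863632/35.
  ∫_0^4 u'(x)^2 dx = ∫_0^4 (144*x^6 - 144*x^5 + 180*x^4 - 144*x^3 + 72*x^2 - 36*x + 9) dx. Term by term:
    ∫_0^4 144*x^6 dx = 2359296/7;  ∫_0^4 -144*x^5 dx = -98304;  ∫_0^4 180*x^4 dx = 36864;
    ∫_0^4 -144*x^3 dx = -9216;  ∫_0^4 72*x^2 dx = 1536;  ∫_0^4 -36*x dx = -288;
    ∫_0^4 9 dx = 36.
  Sum: 2359296/7 − 98304 + 36864 − 9216 + 1536 − 288 + 36 = 1873692/7.
Adding: ||u||_{H^1}^2 = 6863632/35 + 1873692/7 = 16232092/35.


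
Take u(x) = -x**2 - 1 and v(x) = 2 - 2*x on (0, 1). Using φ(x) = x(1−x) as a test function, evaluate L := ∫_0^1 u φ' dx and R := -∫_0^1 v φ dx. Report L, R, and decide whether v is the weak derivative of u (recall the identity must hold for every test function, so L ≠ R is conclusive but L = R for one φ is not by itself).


LHS = 1/6, RHS = -1/6. No, v is not the weak derivative of u.

u(x) = -x**2 - 1, classical derivative u'(x) = -2*x.
φ(x) = x(1−x), so φ'(x) = 1 - 2*x.
Note φ(0) = φ(1) = 0, so the boundary term u·φ vanishes.
LHS = ∫_0^1 u(x) φ'(x) dx = ∫_0^1 (2*x^3 - x^2 + 2*x - 1) dx. Term by term:
  ∫_0^1 2*x^3 dx = 1/2;  ∫_0^1 -x^2 dx = -1/3;  ∫_0^1 2*x dx = 1;
  ∫_0^1 -1 dx = -1.
Sum: 1/2 − 1/3 + 1 − 1 = 1/6.
So LHS = 1/6.
∫_0^1 v(x) φ(x) dx = ∫_0^1 (2*x^3 - 4*x^2 + 2*x) dx. Term by term:
  ∫_0^1 2*x^3 dx = 1/2;  ∫_0^1 -4*x^2 dx = -4/3;  ∫_0^1 2*x dx = 1.
Sum: 1/2 − 4/3 + 1 = 1/6.
So RHS = -∫_0^1 v(x) φ(x) dx = -1/6.
LHS − RHS = 1/3 ≠ 0, so the identity fails.
(For a valid weak derivative the identity must hold for EVERY test function, in particular this one. The failure shows v is NOT the weak derivative of u.)
Correct weak derivative would be u'(x) = -2*x.


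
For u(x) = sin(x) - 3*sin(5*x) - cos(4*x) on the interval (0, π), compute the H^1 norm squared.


||u||_{H^1(0,π)}^2 = 1768/15 + 253*π/2

u'(x) = 4*sin(4*x) + cos(x) - 15*cos(5*x).
Expand u² and (u')² and integrate term by term on (0, π), using: for integers n ≥ 1, ∫_0^π sin²(nx) dx = ∫_0^π cos²(nx) dx = π/2; for n ≠ n', ∫_0^π sin(nx)sin(n'x) dx = ∫_0^π cos(nx)cos(n'x) dx = 0; and by product-to-sum, ∫_0^π sin(nx)cos(n'x) dx = ½∫_0^π [sin((n+n')x) + sin((n−n')x)] dx, which is 0 when n+n' is even and 2n/(n²−n'²) when n+n' is odd (it need not vanish on (0, π)).
  u² squared terms: (-1)²·∫cos(4x)² dx = 1·π/2 = π/2;  (-3)²·∫sin(5x)² dx = 9·π/2 = 9*π/2;  (1)²·∫sin(x)² dx = 1·π/2 = π/2.
  u² cross terms: 2·(-1)·(-3)·∫cos(4x)·sin(5x) dx = 6·(10/9) = 20/3;  2·(-1)·(1)·∫cos(4x)·sin(x) dx = -2·(-2/15) = 4/15;  2·(-3)·(1)·∫sin(5x)·sin(x) dx = -6·(0) = 0.
  So ∫_0^π u² dx = π/2 + 9*π/2 + π/2 + 20/3 + 4/15 + 0 = 104/15 + 11*π/2.
  (u')² squared terms: (-15)²·∫cos(5x)² dx = 225·π/2 = 225*π/2;  (4)²·∫sin(4x)² dx = 16·π/2 = 8*π;  (1)²·∫cos(x)² dx = 1·π/2 = π/2.
  (u')² cross terms: 2·(-15)·(4)·∫cos(5x)·sin(4x) dx = -120·(-8/9) = 320/3;  2·(-15)·(1)·∫cos(5x)·cos(x) dx = -30·(0) = 0;  2·(4)·(1)·∫sin(4x)·cos(x) dx = 8·(8/15) = 64/15.
  So ∫_0^π (u')² dx = 225*π/2 + 8*π + π/2 + 320/3 + 0 + 64/15 = 1664/15 + 121*π.
||u||_{H^1}^2 = (104/15 + 11*π/2) + (1664/15 + 121*π) = 1768/15 + 253*π/2.


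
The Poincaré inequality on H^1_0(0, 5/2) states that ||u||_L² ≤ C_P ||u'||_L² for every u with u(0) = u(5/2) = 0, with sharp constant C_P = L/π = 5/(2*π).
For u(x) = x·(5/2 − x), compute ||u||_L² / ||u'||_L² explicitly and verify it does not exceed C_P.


||u||_L² / ||u'||_L² = sqrt(10)/4 < C_P = 5/(2*π).

u(x) = x·(5/2 − x), so u'(x) = 5/2 - 2*x.
u(x) = x·(5/2 − x) vanishes at x = 0 and x = 5/2, so u ∈ H^1_0(0, 5/2). Differentiate via the product rule and integrate the resulting polynomials term by term.
  ∫_0^5/2 u² dx = ∫_0^5/2 (x^4 - 5*x^3 + 25*x^2/4) dx. Term by term:
    ∫_0^5/2 x^4 dx = 625/32;  ∫_0^5/2 -5*x^3 dx = -3125/64;  ∫_0^5/2 25*x^2/4 dx = 3125/96.
  Sum: 625/32 − 3125/64 + 3125/96 = 625/192.
  ∫_0^5/2 (u')² dx = ∫_0^5/2 (4*x^2 - 10*x + 25/4) dx. Term by term:
    ∫_0^5/2 4*x^2 dx = 125/6;  ∫_0^5/2 -10*x dx = -125/4;  ∫_0^5/2 25/4 dx = 125/8.
  Sum: 125/6 − 125/4 + 125/8 = 125/24.
∫_0^5/2 u² dx = 625/192, so ||u||_L² = 25*sqrt(3)/24.
∫_0^5/2 (u')² dx = 125/24, so ||u'||_L² = 5*sqrt(30)/12.
Ratio ||u||_L² / ||u'||_L² = sqrt(10)/4.
Sharp Poincaré constant on H^1_0(0, 5/2) is C_P = L/π = 5/(2*π), achieved by sin(2*π/5·x).
A polynomial bump cannot attain the sharp Poincaré constant (only the first sine eigenfunction does), so the ratio is strictly less than C_P, consistent with ||u||_L² ≤ C_P ||u'||_L².


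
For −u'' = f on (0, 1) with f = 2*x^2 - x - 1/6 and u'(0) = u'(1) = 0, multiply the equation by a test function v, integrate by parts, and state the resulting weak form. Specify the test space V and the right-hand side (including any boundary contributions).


V = H^1(0, 1) (no boundary constraint on v; u is determined up to an additive constant); weak form: ∫_0^1 u'v' dx = ∫_0^1 (2*x^2 - x - 1/6) v dx for all v ∈ V.

Multiply both sides by a test function v and integrate from 0 to 1:
  ∫_0^1 −u''(x) v(x) dx = ∫_0^1 f(x) v(x) dx.
Integrate the LHS by parts once:
  ∫_0^1 −u'' v dx = −[u'(x) v(x)]_0^1 + ∫_0^1 u'(x) v'(x) dx.
Thus ∫_0^1 u'(x) v'(x) dx = ∫_0^1 f(x) v(x) dx + [u'(x) v(x)]_0^1.
Choose V so that boundary terms are either known or forced to vanish.
u has homogeneous Neumann: u'(0) = u'(1) = 0. So [u' v]_0^1 = 0·v(1) − 0·v(0) = 0 for any v; take V = H^1(0, 1).
Weak formulation: find u (satisfying any essential BC) such that ∫_0^1 u'(x) v'(x) dx = ∫_0^1 f v dx for all v ∈ V (homogeneous Neumann, so boundary terms vanish).
Substituting f(x) = 2*x^2 - x - 1/6, the right-hand side is ∫_0^1 (2*x^2 - x - 1/6) v dx.
Compatibility check (pure Neumann): taking v ≡ 1 ∈ V gives 0 = ∫_0^1 f dx + (0) − (0), i.e. ∫_0^1 f dx must equal u'(0) − u'(1) = 0. Indeed ∫_0^1 (2*x^2 - x - 1/6) dx = 0, so the data are compatible. The solution is then unique only up to an additive constant (fix it e.g. by requiring ∫_0^1 u dx = 0).


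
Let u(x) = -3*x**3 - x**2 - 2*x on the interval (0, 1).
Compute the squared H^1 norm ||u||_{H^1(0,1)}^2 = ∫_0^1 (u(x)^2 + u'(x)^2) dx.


||u||_{H^1}^2 = 5644/105

The H^1 norm (squared) on an interval (0, L) is
  ||u||_{H^1}^2 = ∫_0^L u(x)^2 dx + ∫_0^L u'(x)^2 dx.
Compute u'(x) = -9*x**2 - 2*x - 2.
Then u(x)^2 = 9*x**6 + 6*x**5 + 13*x**4 + 4*x**3 + 4*x**2 and u'(x)^2 = 81*x**4 + 36*x**3 + 40*x**2 + 8*x + 4.
Integrate each monomial from 0 to 1 using ∫_0^1 c·x^n dx = c·1^(n+1)/(n+1):
  ∫_0^1 u(x)^2 dx = ∫_0^1 (9*x^6 + 6*x^5 + 13*x^4 + 4*x^3 + 4*x^2) dx. Term by term:
    ∫_0^1 9*x^6 dx = 9/7;  ∫_0^1 6*x^5 dx = 1;  ∫_0^1 13*x^4 dx = 13/5;
    ∫_0^1 4*x^3 dx = 1;  ∫_0^1 4*x^2 dx = 4/3.
  Sum: 9/7 + 1 + 13/5 + 1 + 4/3 = 758/105.
  ∫_0^1 u'(x)^2 dx = ∫_0^1 (81*x^4 + 36*x^3 + 40*x^2 + 8*x + 4) dx. Term by term:
    ∫_0^1 81*x^4 dx = 81/5;  ∫_0^1 36*x^3 dx = 9;  ∫_0^1 40*x^2 dx = 40/3;
    ∫_0^1 8*x dx = 4;  ∫_0^1 4 dx = 4.
  Sum: 81/5 + 9 + 40/3 + 4 + 4 = 698/15.
Adding: ||u||_{H^1}^2 = 758/105 + 698/15 = 5644/105.


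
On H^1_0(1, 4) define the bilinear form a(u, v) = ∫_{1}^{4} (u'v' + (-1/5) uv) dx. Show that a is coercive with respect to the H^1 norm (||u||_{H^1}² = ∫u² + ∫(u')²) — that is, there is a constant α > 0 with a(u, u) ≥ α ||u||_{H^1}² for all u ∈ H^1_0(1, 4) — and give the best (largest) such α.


α = (-9/5 + π^2)/(9 + π^2)

Coercivity of a(·,·) on H^1_0(1, 4) means a(u, u) ≥ α ||u||_{H^1}² for every u ∈ H^1_0.
The interval has length L = 3, and Poincaré/coercivity depend only on L. Here a(u, u) = ∫(u')² + (-1/5)·∫u².
Here c = -1/5 < 0 with |c| < (π/L)² = π^2/9, so coercivity still holds. The condition a(u,u) ≥ α||u||_{H^1}² reads (1−α)∫(u')² ≥ (α−c)∫u². Any admissible α is ≤ 1 (rapidly oscillating u have ∫u²/∫(u')² → 0), and α = 1 would force 0 ≥ (1−c)∫u², impossible since c < 1; so 1−α > 0. By the sharp Poincaré inequality on H^1_0 of an interval of length L, ∫(u')² ≥ (π/L)²∫u² with equality for the first sine mode sin(π(x−x₀)/L) (x₀ the left endpoint), so the inequality holds for all u iff (1−α)(π/L)² ≥ α − c, i.e. α ≤ ((π/L)² + c)/((π/L)² + 1) = (1 + c(L/π)²)/(1 + (L/π)²). (Direct route, valid since c ≤ 0: Poincaré gives c∫u² ≥ c(L/π)²∫(u')², so a(u,u) ≥ (1 + c(L/π)²)∫(u')², while ||u||_{H^1}² ≤ (1 + (L/π)²)∫(u')²; dividing yields the same α.) With (π/L)² = π^2/9 and c = -1/5, the largest admissible constant is α = ((π/L)² + c)/((π/L)² + 1).
Simplifying, α = (-9/5 + π^2)/(9 + π^2).


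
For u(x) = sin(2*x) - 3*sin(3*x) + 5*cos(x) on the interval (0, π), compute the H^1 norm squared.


||u||_{H^1(0,π)}^2 = 80/3 + 145*π/2

u'(x) = -5*sin(x) + 2*cos(2*x) - 9*cos(3*x).
Expand u² and (u')² and integrate term by term on (0, π), using: for integers n ≥ 1, ∫_0^π sin²(nx) dx = ∫_0^π cos²(nx) dx = π/2; for n ≠ n', ∫_0^π sin(nx)sin(n'x) dx = ∫_0^π cos(nx)cos(n'x) dx = 0; and by product-to-sum, ∫_0^π sin(nx)cos(n'x) dx = ½∫_0^π [sin((n+n')x) + sin((n−n')x)] dx, which is 0 when n+n' is even and 2n/(n²−n'²) when n+n' is odd (it need not vanish on (0, π)).
  u² squared terms: (-3)²·∫sin(3x)² dx = 9·π/2 = 9*π/2;  (5)²·∫cos(x)² dx = 25·π/2 = 25*π/2;  (1)²·∫sin(2x)² dx = 1·π/2 = π/2.
  u² cross terms: 2·(-3)·(5)·∫sin(3x)·cos(x) dx = -30·(0) = 0;  2·(-3)·(1)·∫sin(3x)·sin(2x) dx = -6·(0) = 0;  2·(5)·(1)·∫cos(x)·sin(2x) dx = 10·(4/3) = 40/3.
  So ∫_0^π u² dx = 9*π/2 + 25*π/2 + π/2 + 0 + 0 + 40/3 = 40/3 + 35*π/2.
  (u')² squared terms: (-9)²·∫cos(3x)² dx = 81·π/2 = 81*π/2;  (-5)²·∫sin(x)² dx = 25·π/2 = 25*π/2;  (2)²·∫cos(2x)² dx = 4·π/2 = 2*π.
  (u')² cross terms: 2·(-9)·(-5)·∫cos(3x)·sin(x) dx = 90·(0) = 0;  2·(-9)·(2)·∫cos(3x)·cos(2x) dx = -36·(0) = 0;  2·(-5)·(2)·∫sin(x)·cos(2x) dx = -20·(-2/3) = 40/3.
  So ∫_0^π (u')² dx = 81*π/2 + 25*π/2 + 2*π + 0 + 0 + 40/3 = 40/3 + 55*π.
||u||_{H^1}^2 = (40/3 + 35*π/2) + (40/3 + 55*π) = 80/3 + 145*π/2.


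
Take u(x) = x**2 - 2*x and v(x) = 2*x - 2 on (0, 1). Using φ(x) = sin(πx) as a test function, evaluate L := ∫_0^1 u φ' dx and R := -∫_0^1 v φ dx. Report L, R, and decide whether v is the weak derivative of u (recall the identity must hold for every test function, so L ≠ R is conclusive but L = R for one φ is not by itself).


LHS = 2/π, RHS = 2/π. Yes, v = u' weakly.

u(x) = x**2 - 2*x, classical derivative u'(x) = 2*x - 2.
φ(x) = sin(πx), so φ'(x) = π*cos(π*x).
Note φ(0) = φ(1) = 0, so the boundary term u·φ vanishes.
LHS = ∫_0^1 u(x) φ'(x) dx = ∫_0^1 (π*x^2*cos(π*x) - 2*π*x*cos(π*x)) dx. Term by term:
  ∫_0^1 π*x^2*cos(π*x) dx = -2/π;  ∫_0^1 -2*π*x*cos(π*x) dx = 4/π.
Sum: -2/π + 4/π = 2/π.
So LHS = 2/π.
∫_0^1 v(x) φ(x) dx = ∫_0^1 (2*x*sin(π*x) - 2*sin(π*x)) dx. Term by term:
  ∫_0^1 -2*sin(π*x) dx = -4/π;  ∫_0^1 2*x*sin(π*x) dx = 2/π.
Sum: -4/π + 2/π = -2/π.
So RHS = -∫_0^1 v(x) φ(x) dx = 2/π.
LHS = RHS, so the identity holds for this test φ.
Moreover u is smooth here and v(x) = u'(x) = 2*x - 2 pointwise, so the identity holds for every test function. Hence v is the weak derivative of u.
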